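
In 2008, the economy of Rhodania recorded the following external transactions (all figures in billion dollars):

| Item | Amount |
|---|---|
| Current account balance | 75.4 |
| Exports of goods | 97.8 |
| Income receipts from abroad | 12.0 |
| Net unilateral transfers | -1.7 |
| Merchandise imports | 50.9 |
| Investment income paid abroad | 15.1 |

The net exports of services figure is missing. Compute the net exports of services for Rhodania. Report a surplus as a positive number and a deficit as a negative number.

Current account = goods balance + services balance + net primary income + net secondary income
Sum of the known components = 42.1
Net exports of services = CA - (known components) = 75.4 - 42.1 = 33.3

33.3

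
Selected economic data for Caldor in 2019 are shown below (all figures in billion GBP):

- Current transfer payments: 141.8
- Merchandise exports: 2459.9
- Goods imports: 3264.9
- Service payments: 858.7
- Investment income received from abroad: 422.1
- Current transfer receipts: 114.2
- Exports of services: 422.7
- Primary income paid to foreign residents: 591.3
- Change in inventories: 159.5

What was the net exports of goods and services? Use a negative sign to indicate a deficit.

-1241.0

Goods balance = 2459.9 - 3264.9 = -805.0
Services balance = 422.7 - 858.7 = -436.0
Trade balance (goods + services) = -805.0 + (-436.0) = -1241.0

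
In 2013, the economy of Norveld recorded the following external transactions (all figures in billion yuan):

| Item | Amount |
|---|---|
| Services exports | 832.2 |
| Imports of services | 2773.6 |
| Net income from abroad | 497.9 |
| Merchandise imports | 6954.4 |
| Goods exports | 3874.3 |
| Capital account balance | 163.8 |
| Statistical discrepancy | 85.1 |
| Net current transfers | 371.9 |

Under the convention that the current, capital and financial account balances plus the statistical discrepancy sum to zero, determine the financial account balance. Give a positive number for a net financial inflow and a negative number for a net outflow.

Goods balance = 3874.3 - 6954.4 = -3080.1
Services balance = 832.2 - 2773.6 = -1941.4
Trade balance (goods + services) = -3080.1 + (-1941.4) = -5021.5
Net primary income = 497.9
Net secondary income = 371.9
Current account = -5021.5 + 497.9 + 371.9 = -4151.7
Financial account = -(-4151.7 + 163.8 + 85.1) = 3902.8

3902.8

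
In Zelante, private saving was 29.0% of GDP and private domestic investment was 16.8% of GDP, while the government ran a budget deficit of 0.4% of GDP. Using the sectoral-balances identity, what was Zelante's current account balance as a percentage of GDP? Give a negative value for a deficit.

11.8

By the sectoral-balances identity, CA = (S_private - I) + (T - G).
Private balance = 29.0 - 16.8 = 12.2
Government balance (T - G) = -0.4
CA = 12.2 + (-0.4) = 11.8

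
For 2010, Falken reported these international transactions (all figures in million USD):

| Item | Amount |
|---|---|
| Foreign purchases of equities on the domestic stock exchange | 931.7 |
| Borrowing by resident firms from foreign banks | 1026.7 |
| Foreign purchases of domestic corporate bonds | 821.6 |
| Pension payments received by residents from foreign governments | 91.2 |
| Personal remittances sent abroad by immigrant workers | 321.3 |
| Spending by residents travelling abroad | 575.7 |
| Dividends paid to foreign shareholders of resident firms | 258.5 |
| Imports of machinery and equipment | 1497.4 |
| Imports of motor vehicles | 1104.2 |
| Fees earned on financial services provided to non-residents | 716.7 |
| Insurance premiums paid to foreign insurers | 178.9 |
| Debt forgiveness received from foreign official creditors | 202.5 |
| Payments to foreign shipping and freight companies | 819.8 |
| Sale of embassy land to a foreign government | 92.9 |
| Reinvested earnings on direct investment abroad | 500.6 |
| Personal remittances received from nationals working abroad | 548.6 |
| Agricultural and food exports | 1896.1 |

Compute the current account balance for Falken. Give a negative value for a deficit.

-1002.6

Goods: 1896.1 - 1104.2 - 1497.4 = -705.5
Services: -819.8 - 575.7 + 716.7 - 178.9 = -857.7
Primary income: -258.5 + 500.6 = 242.1
Secondary income: -321.3 + 548.6 + 91.2 = 318.5
Current account = (-705.5) + (-857.7) + 242.1 + 318.5 = -1002.6
(Excluded from the current account — financial account: foreign purchases of equities on the domestic stock exchange 931.7, borrowing by resident firms from foreign banks 1026.7, foreign purchases of domestic corporate bonds 821.6; capital account: debt forgiveness received from foreign official creditors 202.5, sale of embassy land to a foreign government 92.9.)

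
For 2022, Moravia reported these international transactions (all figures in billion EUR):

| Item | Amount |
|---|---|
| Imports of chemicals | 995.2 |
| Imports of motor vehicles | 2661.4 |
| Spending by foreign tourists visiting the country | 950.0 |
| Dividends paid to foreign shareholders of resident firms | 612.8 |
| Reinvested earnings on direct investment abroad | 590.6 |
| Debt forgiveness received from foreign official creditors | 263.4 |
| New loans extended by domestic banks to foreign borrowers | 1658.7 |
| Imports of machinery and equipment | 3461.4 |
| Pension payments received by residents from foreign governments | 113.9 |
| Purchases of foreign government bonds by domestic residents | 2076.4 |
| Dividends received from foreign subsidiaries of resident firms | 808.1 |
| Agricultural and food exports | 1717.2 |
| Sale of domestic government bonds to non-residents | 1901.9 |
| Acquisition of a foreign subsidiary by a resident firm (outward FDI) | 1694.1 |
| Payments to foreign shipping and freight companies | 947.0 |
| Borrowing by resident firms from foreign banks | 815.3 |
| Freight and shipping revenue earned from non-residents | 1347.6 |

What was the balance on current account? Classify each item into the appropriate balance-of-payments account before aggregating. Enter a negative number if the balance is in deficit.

Goods: -3461.4 + 1717.2 - 995.2 - 2661.4 = -5400.8
Services: -947.0 + 950.0 + 1347.6 = 1350.6
Primary income: 808.1 - 612.8 + 590.6 = 785.9
Secondary income: 113.9
Current account = (-5400.8) + 1350.6 + 785.9 + 113.9 = -3150.4
(Excluded from the current account — capital account: debt forgiveness received from foreign official creditors 263.4; financial account: new loans extended by domestic banks to foreign borrowers 1658.7, purchases of foreign government bonds by domestic residents 2076.4, sale of domestic government bonds to non-residents 1901.9, acquisition of a foreign subsidiary by a resident firm (outward FDI) 1694.1, borrowing by resident firms from foreign banks 815.3.)

-3150.4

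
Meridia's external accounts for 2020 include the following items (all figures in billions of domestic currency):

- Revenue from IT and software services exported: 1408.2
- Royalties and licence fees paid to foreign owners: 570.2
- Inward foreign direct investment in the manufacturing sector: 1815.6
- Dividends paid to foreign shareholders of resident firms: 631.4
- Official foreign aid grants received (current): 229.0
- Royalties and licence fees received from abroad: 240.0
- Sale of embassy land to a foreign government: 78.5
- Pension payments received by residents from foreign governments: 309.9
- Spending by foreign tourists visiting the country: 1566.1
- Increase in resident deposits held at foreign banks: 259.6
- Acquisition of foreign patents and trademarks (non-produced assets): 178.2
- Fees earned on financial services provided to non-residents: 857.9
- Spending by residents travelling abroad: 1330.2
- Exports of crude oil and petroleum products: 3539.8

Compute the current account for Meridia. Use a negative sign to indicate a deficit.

Goods: 3539.8
Services: 1408.2 + 857.9 - 1330.2 + 240.0 + 1566.1 - 570.2 = 2171.8
Primary income: -631.4
Secondary income: 229.0 + 309.9 = 538.9
Current account = 3539.8 + 2171.8 + (-631.4) + 538.9 = 5619.1
(Excluded from the current account — financial account: inward foreign direct investment in the manufacturing sector 1815.6, increase in resident deposits held at foreign banks 259.6; capital account: sale of embassy land to a foreign government 78.5, acquisition of foreign patents and trademarks (non-produced assets) 178.2.)

5619.1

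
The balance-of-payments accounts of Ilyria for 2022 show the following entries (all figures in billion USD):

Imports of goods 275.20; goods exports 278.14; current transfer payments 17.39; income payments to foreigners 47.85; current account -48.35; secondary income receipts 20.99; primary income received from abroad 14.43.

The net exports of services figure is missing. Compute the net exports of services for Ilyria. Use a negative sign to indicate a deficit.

Current account = goods balance + services balance + net primary income + net secondary income
Sum of the known components = -26.88
Net exports of services = CA - (known components) = -48.35 - (-26.88) = -21.47

-21.47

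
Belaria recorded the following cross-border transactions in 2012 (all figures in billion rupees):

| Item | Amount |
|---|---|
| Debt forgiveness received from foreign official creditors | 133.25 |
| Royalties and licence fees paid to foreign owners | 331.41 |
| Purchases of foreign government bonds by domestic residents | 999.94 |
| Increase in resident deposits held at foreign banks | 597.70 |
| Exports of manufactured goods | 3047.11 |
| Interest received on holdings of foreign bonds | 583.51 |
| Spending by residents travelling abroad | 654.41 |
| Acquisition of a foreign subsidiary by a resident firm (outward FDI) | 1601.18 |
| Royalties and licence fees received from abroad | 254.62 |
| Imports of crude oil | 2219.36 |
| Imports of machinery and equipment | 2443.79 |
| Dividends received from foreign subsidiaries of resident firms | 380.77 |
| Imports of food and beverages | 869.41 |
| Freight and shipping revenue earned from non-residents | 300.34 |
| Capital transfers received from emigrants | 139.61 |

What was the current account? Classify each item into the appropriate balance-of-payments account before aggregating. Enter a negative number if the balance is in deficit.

-1952.03

Goods: -869.41 - 2443.79 - 2219.36 + 3047.11 = -2485.45
Services: 254.62 - 654.41 + 300.34 - 331.41 = -430.86
Primary income: 380.77 + 583.51 = 964.28
Current account = (-2485.45) + (-430.86) + 964.28 = -1952.03
(Excluded from the current account — capital account: debt forgiveness received from foreign official creditors 133.25, capital transfers received from emigrants 139.61; financial account: purchases of foreign government bonds by domestic residents 999.94, increase in resident deposits held at foreign banks 597.70, acquisition of a foreign subsidiary by a resident firm (outward FDI) 1601.18.)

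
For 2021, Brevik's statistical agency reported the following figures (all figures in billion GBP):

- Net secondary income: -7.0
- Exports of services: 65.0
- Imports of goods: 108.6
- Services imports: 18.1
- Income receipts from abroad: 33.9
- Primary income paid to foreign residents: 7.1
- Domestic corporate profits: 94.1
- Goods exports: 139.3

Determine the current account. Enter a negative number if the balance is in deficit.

Goods balance = 139.3 - 108.6 = 30.7
Services balance = 65.0 - 18.1 = 46.9
Trade balance (goods + services) = 30.7 + 46.9 = 77.6
Net primary income = 33.9 - 7.1 = 26.8
Net secondary income = -7.0
Current account = 77.6 + 26.8 + (-7.0) = 97.4

97.4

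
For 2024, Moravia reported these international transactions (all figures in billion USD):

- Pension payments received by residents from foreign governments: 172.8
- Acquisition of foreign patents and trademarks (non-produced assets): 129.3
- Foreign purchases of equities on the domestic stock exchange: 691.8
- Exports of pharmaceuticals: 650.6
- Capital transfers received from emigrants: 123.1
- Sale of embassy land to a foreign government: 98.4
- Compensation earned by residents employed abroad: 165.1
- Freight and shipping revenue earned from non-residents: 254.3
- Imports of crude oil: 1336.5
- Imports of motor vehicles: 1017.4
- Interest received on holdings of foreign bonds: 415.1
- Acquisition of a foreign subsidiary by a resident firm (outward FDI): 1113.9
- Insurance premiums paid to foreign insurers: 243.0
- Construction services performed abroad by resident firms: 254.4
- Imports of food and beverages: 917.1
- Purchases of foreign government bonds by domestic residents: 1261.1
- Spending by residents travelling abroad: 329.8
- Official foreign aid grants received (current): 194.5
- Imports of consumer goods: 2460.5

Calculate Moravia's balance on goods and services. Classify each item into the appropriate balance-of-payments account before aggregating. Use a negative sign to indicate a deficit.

Goods: 650.6 - 1017.4 - 1336.5 - 2460.5 - 917.1 = -5080.9
Services: -243.0 + 254.4 - 329.8 + 254.3 = -64.1
Trade balance = -5080.9 + (-64.1) = -5145.0
(Excluded from the trade balance — secondary income: pension payments received by residents from foreign governments 172.8, official foreign aid grants received (current) 194.5; capital account: acquisition of foreign patents and trademarks (non-produced assets) 129.3, capital transfers received from emigrants 123.1, sale of embassy land to a foreign government 98.4; financial account: foreign purchases of equities on the domestic stock exchange 691.8, acquisition of a foreign subsidiary by a resident firm (outward FDI) 1113.9, purchases of foreign government bonds by domestic residents 1261.1; primary income: compensation earned by residents employed abroad 165.1, interest received on holdings of foreign bonds 415.1.)

-5145.0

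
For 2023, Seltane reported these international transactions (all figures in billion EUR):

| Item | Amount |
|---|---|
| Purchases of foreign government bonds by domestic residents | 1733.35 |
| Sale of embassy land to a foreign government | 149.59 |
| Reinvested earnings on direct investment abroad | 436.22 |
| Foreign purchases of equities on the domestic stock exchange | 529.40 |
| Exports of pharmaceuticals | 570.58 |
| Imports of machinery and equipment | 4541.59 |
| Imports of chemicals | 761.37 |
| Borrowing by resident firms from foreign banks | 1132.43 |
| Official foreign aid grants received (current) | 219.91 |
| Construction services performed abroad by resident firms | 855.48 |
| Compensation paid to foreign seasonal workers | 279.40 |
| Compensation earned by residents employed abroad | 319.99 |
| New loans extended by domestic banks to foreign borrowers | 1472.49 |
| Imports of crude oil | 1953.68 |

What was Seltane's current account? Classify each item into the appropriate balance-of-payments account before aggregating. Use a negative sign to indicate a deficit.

Goods: -4541.59 - 761.37 + 570.58 - 1953.68 = -6686.06
Services: 855.48
Primary income: -279.40 + 436.22 + 319.99 = 476.81
Secondary income: 219.91
Current account = (-6686.06) + 855.48 + 476.81 + 219.91 = -5133.86
(Excluded from the current account — financial account: purchases of foreign government bonds by domestic residents 1733.35, foreign purchases of equities on the domestic stock exchange 529.40, borrowing by resident firms from foreign banks 1132.43, new loans extended by domestic banks to foreign borrowers 1472.49; capital account: sale of embassy land to a foreign government 149.59.)

-5133.86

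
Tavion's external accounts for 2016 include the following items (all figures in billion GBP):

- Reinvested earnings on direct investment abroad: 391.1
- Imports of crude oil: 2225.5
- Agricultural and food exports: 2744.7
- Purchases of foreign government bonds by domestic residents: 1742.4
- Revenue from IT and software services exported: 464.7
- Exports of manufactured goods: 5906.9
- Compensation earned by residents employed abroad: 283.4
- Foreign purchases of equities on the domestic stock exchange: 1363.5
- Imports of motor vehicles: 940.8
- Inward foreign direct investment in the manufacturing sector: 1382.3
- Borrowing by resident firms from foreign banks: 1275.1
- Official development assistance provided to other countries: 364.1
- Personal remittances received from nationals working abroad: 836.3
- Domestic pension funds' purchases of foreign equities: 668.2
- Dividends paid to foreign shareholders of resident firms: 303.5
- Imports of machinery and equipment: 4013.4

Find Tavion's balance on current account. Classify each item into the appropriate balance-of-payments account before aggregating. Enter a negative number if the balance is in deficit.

Goods: 5906.9 - 2225.5 + 2744.7 - 4013.4 - 940.8 = 1471.9
Services: 464.7
Primary income: -303.5 + 283.4 + 391.1 = 371.0
Secondary income: -364.1 + 836.3 = 472.2
Current account = 1471.9 + 464.7 + 371.0 + 472.2 = 2779.8
(Excluded from the current account — financial account: purchases of foreign government bonds by domestic residents 1742.4, foreign purchases of equities on the domestic stock exchange 1363.5, inward foreign direct investment in the manufacturing sector 1382.3, borrowing by resident firms from foreign banks 1275.1, domestic pension funds' purchases of foreign equities 668.2.)

2779.8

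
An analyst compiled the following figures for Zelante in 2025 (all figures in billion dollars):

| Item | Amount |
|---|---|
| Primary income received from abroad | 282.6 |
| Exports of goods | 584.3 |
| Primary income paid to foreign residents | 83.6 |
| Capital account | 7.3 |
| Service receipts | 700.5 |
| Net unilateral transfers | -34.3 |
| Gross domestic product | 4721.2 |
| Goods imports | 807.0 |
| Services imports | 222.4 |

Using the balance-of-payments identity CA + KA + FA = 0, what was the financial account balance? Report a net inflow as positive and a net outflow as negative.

Goods balance = 584.3 - 807.0 = -222.7
Services balance = 700.5 - 222.4 = 478.1
Trade balance (goods + services) = -222.7 + 478.1 = 255.4
Net primary income = 282.6 - 83.6 = 199.0
Net secondary income = -34.3
Current account = 255.4 + 199.0 + (-34.3) = 420.1
Financial account = -(420.1 + 7.3) = -427.4

-427.4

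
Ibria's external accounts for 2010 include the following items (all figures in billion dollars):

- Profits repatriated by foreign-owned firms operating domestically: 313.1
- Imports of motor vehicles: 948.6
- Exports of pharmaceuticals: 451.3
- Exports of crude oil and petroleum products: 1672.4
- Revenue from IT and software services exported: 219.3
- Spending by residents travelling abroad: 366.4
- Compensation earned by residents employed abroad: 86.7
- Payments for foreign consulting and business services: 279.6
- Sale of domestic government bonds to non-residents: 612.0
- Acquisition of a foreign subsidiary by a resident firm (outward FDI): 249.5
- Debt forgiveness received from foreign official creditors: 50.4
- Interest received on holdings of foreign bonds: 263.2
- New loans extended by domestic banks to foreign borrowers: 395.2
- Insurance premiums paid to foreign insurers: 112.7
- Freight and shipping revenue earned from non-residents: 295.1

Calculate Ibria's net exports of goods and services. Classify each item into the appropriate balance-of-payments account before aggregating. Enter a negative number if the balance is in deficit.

Goods: 451.3 - 948.6 + 1672.4 = 1175.1
Services: 219.3 + 295.1 - 112.7 - 279.6 - 366.4 = -244.3
Trade balance = 1175.1 + (-244.3) = 930.8
(Excluded from the trade balance — primary income: profits repatriated by foreign-owned firms operating domestically 313.1, compensation earned by residents employed abroad 86.7, interest received on holdings of foreign bonds 263.2; financial account: sale of domestic government bonds to non-residents 612.0, acquisition of a foreign subsidiary by a resident firm (outward FDI) 249.5, new loans extended by domestic banks to foreign borrowers 395.2; capital account: debt forgiveness received from foreign official creditors 50.4.)

930.8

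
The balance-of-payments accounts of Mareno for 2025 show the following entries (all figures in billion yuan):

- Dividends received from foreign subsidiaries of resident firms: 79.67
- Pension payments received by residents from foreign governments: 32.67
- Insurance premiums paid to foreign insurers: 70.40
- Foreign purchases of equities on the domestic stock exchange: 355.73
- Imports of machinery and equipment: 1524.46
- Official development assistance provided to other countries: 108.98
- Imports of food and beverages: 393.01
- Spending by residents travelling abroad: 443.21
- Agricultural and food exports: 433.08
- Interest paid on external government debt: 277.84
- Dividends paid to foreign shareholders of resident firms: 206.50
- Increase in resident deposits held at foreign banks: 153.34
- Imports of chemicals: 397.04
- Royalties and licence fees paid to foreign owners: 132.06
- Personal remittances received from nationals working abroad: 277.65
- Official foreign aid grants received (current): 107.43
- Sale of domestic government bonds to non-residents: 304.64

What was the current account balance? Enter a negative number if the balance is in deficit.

-2623.00

Goods: -393.01 - 397.04 + 433.08 - 1524.46 = -1881.43
Services: -70.40 - 132.06 - 443.21 = -645.67
Primary income: -206.50 + 79.67 - 277.84 = -404.67
Secondary income: 107.43 - 108.98 + 277.65 + 32.67 = 308.77
Current account = (-1881.43) + (-645.67) + (-404.67) + 308.77 = -2623.00
(Excluded from the current account — financial account: foreign purchases of equities on the domestic stock exchange 355.73, increase in resident deposits held at foreign banks 153.34, sale of domestic government bonds to non-residents 304.64.)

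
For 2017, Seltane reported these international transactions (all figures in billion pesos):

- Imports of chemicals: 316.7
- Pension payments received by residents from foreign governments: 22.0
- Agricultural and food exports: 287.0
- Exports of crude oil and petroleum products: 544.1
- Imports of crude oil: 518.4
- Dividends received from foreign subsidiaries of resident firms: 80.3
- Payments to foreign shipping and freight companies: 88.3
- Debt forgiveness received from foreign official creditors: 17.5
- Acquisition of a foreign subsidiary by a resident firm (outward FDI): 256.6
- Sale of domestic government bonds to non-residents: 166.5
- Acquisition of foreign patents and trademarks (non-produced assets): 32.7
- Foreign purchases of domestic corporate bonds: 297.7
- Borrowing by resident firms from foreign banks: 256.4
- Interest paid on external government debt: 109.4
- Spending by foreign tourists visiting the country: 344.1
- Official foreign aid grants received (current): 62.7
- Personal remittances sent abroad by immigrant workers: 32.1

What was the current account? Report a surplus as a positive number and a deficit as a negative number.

275.3

Goods: 287.0 - 316.7 - 518.4 + 544.1 = -4.0
Services: 344.1 - 88.3 = 255.8
Primary income: 80.3 - 109.4 = -29.1
Secondary income: -32.1 + 22.0 + 62.7 = 52.6
Current account = (-4.0) + 255.8 + (-29.1) + 52.6 = 275.3
(Excluded from the current account — capital account: debt forgiveness received from foreign official creditors 17.5, acquisition of foreign patents and trademarks (non-produced assets) 32.7; financial account: acquisition of a foreign subsidiary by a resident firm (outward FDI) 256.6, sale of domestic government bonds to non-residents 166.5, foreign purchases of domestic corporate bonds 297.7, borrowing by resident firms from foreign banks 256.4.)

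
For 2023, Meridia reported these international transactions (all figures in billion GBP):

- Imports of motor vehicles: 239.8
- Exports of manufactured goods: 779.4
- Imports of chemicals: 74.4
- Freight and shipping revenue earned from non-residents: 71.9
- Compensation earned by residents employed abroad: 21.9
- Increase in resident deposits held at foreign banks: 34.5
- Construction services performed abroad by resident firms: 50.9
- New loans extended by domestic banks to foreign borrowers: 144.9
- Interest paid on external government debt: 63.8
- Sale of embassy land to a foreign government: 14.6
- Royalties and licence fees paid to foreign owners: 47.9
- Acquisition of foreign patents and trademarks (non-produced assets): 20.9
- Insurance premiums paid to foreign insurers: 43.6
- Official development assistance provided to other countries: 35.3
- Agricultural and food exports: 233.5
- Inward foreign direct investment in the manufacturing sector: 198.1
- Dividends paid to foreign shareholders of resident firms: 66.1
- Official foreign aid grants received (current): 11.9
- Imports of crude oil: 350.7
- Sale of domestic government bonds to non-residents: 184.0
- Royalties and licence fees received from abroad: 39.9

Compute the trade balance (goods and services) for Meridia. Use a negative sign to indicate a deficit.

419.2

Goods: 233.5 + 779.4 - 239.8 - 74.4 - 350.7 = 348.0
Services: 71.9 - 47.9 - 43.6 + 50.9 + 39.9 = 71.2
Trade balance = 348.0 + 71.2 = 419.2
(Excluded from the trade balance — primary income: compensation earned by residents employed abroad 21.9, interest paid on external government debt 63.8, dividends paid to foreign shareholders of resident firms 66.1; financial account: increase in resident deposits held at foreign banks 34.5, new loans extended by domestic banks to foreign borrowers 144.9, inward foreign direct investment in the manufacturing sector 198.1, sale of domestic government bonds to non-residents 184.0; capital account: sale of embassy land to a foreign government 14.6, acquisition of foreign patents and trademarks (non-produced assets) 20.9; secondary income: official development assistance provided to other countries 35.3, official foreign aid grants received (current) 11.9.)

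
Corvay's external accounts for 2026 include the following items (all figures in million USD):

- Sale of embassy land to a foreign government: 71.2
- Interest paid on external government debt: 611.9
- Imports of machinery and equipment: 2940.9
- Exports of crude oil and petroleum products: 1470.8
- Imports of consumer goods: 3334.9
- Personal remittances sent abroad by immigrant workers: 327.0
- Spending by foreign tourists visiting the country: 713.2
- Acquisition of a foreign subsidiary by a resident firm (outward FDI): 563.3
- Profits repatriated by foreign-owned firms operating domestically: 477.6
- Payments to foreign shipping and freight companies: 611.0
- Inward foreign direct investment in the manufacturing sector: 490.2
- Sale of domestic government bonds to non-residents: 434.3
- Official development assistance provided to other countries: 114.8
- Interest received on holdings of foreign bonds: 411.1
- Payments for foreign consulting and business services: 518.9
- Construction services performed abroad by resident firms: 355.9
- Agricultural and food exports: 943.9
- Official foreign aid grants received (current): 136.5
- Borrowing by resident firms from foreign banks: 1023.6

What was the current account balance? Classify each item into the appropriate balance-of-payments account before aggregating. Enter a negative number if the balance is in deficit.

Goods: -3334.9 + 1470.8 + 943.9 - 2940.9 = -3861.1
Services: 713.2 - 518.9 + 355.9 - 611.0 = -60.8
Primary income: -611.9 + 411.1 - 477.6 = -678.4
Secondary income: 136.5 - 327.0 - 114.8 = -305.3
Current account = (-3861.1) + (-60.8) + (-678.4) + (-305.3) = -4905.6
(Excluded from the current account — capital account: sale of embassy land to a foreign government 71.2; financial account: acquisition of a foreign subsidiary by a resident firm (outward FDI) 563.3, inward foreign direct investment in the manufacturing sector 490.2, sale of domestic government bonds to non-residents 434.3, borrowing by resident firms from foreign banks 1023.6.)

-4905.6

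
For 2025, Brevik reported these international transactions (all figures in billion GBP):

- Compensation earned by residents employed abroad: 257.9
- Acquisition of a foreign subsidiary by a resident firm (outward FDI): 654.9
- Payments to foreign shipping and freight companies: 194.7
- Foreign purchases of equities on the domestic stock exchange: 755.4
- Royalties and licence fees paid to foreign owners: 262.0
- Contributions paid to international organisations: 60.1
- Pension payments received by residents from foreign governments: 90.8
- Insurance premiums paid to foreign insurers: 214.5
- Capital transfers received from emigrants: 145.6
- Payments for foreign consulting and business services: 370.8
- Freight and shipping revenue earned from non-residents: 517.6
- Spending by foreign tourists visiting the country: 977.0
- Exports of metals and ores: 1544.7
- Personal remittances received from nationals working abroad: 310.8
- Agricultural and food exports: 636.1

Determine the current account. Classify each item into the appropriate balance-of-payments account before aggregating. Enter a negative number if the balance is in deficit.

3232.8

Goods: 636.1 + 1544.7 = 2180.8
Services: 517.6 - 262.0 - 370.8 - 194.7 - 214.5 + 977.0 = 452.6
Primary income: 257.9
Secondary income: 310.8 - 60.1 + 90.8 = 341.5
Current account = 2180.8 + 452.6 + 257.9 + 341.5 = 3232.8
(Excluded from the current account — financial account: acquisition of a foreign subsidiary by a resident firm (outward FDI) 654.9, foreign purchases of equities on the domestic stock exchange 755.4; capital account: capital transfers received from emigrants 145.6.)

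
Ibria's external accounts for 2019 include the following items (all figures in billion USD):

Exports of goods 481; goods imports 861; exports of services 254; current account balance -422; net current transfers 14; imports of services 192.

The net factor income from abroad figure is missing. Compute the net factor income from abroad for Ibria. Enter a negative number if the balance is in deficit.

Current account = goods balance + services balance + net primary income + net secondary income
Sum of the known components = -304
Net factor income from abroad = CA - (known components) = -422 - (-304) = -118

-118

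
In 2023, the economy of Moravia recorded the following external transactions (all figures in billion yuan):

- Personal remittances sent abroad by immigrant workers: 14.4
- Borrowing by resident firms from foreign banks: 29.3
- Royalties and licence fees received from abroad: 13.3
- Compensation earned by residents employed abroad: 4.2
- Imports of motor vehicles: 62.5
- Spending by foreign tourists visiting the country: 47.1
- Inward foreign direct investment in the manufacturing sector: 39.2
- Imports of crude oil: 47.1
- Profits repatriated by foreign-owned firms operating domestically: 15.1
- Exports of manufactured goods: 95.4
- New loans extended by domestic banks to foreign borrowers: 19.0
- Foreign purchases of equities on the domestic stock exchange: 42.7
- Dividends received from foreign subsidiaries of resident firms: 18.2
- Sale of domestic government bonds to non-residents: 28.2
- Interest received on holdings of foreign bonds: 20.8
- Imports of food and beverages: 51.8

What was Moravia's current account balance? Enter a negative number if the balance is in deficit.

Goods: -51.8 - 47.1 + 95.4 - 62.5 = -66.0
Services: 47.1 + 13.3 = 60.4
Primary income: -15.1 + 18.2 + 20.8 + 4.2 = 28.1
Secondary income: -14.4
Current account = (-66.0) + 60.4 + 28.1 + (-14.4) = 8.1
(Excluded from the current account — financial account: borrowing by resident firms from foreign banks 29.3, inward foreign direct investment in the manufacturing sector 39.2, new loans extended by domestic banks to foreign borrowers 19.0, foreign purchases of equities on the domestic stock exchange 42.7, sale of domestic government bonds to non-residents 28.2.)

8.1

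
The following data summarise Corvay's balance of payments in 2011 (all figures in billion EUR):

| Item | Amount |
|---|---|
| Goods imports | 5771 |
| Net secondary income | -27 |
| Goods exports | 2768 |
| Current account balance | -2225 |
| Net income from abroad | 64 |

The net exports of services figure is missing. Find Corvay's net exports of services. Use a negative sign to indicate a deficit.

Current account = goods balance + services balance + net primary income + net secondary income
Sum of the known components = -2966
Net exports of services = CA - (known components) = -2225 - (-2966) = 741

741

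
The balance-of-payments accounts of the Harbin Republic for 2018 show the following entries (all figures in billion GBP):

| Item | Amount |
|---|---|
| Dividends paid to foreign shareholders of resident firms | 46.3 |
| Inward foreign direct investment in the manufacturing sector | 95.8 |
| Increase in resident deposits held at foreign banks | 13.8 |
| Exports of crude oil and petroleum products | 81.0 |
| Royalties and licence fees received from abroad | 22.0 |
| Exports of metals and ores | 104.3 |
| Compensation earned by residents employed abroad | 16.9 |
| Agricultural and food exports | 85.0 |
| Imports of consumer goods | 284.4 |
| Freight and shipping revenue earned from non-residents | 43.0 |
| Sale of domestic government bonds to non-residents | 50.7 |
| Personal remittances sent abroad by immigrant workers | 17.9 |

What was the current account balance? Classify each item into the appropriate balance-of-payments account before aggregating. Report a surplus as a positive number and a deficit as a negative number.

3.6

Goods: 81.0 + 85.0 + 104.3 - 284.4 = -14.1
Services: 43.0 + 22.0 = 65.0
Primary income: 16.9 - 46.3 = -29.4
Secondary income: -17.9
Current account = (-14.1) + 65.0 + (-29.4) + (-17.9) = 3.6
(Excluded from the current account — financial account: inward foreign direct investment in the manufacturing sector 95.8, increase in resident deposits held at foreign banks 13.8, sale of domestic government bonds to non-residents 50.7.)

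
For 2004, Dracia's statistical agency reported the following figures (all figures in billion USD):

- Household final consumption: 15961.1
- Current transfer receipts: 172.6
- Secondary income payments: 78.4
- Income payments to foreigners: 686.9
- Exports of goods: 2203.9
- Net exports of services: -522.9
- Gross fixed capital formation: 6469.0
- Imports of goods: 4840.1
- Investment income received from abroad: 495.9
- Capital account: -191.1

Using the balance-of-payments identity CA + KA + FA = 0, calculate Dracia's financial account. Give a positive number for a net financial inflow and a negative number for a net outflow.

Goods balance = 2203.9 - 4840.1 = -2636.2
Services balance = -522.9
Trade balance (goods + services) = -2636.2 + (-522.9) = -3159.1
Net primary income = 495.9 - 686.9 = -191.0
Net secondary income = 172.6 - 78.4 = 94.2
Current account = -3159.1 + (-191.0) + 94.2 = -3255.9
Financial account = -(-3255.9 + (-191.1)) = 3447.0

3447.0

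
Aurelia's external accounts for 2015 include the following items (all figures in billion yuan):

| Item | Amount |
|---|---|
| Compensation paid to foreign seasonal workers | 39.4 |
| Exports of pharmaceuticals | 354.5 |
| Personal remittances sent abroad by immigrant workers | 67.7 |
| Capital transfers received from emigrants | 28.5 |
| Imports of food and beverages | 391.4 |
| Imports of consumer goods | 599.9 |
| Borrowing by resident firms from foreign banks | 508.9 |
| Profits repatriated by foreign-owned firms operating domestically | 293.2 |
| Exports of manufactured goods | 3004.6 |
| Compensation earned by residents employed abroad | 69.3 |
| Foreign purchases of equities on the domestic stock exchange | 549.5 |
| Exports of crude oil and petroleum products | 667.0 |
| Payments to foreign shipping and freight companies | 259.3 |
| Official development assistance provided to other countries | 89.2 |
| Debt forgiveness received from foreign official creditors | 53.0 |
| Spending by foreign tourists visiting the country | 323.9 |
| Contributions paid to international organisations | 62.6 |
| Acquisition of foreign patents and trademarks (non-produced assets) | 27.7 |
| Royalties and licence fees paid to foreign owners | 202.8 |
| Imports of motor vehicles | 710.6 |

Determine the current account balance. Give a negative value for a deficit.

Goods: 354.5 - 391.4 + 3004.6 + 667.0 - 710.6 - 599.9 = 2324.2
Services: 323.9 - 202.8 - 259.3 = -138.2
Primary income: -39.4 - 293.2 + 69.3 = -263.3
Secondary income: -67.7 - 89.2 - 62.6 = -219.5
Current account = 2324.2 + (-138.2) + (-263.3) + (-219.5) = 1703.2
(Excluded from the current account — capital account: capital transfers received from emigrants 28.5, debt forgiveness received from foreign official creditors 53.0, acquisition of foreign patents and trademarks (non-produced assets) 27.7; financial account: borrowing by resident firms from foreign banks 508.9, foreign purchases of equities on the domestic stock exchange 549.5.)

1703.2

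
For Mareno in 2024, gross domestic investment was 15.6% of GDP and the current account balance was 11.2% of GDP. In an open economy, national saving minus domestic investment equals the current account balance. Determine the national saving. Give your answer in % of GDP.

26.8

S - I = CA (net lending to the rest of the world).
S = I + CA = 15.6 + 11.2 = 26.8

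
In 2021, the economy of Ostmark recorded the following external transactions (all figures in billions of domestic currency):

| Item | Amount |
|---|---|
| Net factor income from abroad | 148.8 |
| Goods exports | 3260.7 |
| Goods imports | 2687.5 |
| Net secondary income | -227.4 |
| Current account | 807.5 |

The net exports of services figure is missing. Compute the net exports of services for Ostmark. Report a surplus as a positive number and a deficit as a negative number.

Current account = goods balance + services balance + net primary income + net secondary income
Sum of the known components = 494.6
Net exports of services = CA - (known components) = 807.5 - 494.6 = 312.9

312.9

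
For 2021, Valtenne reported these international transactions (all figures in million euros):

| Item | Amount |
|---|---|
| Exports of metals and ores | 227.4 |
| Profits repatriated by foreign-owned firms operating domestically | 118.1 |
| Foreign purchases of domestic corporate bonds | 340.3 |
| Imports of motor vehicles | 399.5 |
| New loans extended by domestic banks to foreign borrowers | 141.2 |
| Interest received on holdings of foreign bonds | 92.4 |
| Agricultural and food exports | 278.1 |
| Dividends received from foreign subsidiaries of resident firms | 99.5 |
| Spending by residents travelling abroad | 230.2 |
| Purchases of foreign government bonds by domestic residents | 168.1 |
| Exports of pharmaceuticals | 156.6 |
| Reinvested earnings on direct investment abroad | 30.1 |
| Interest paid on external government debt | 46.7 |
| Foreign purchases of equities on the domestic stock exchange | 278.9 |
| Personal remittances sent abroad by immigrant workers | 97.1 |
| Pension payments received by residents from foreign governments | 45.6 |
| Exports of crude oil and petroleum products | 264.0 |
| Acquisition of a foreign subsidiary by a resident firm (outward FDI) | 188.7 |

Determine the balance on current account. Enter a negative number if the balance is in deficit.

Goods: 156.6 + 264.0 + 278.1 - 399.5 + 227.4 = 526.6
Services: -230.2
Primary income: -46.7 + 99.5 + 92.4 + 30.1 - 118.1 = 57.2
Secondary income: -97.1 + 45.6 = -51.5
Current account = 526.6 + (-230.2) + 57.2 + (-51.5) = 302.1
(Excluded from the current account — financial account: foreign purchases of domestic corporate bonds 340.3, new loans extended by domestic banks to foreign borrowers 141.2, purchases of foreign government bonds by domestic residents 168.1, foreign purchases of equities on the domestic stock exchange 278.9, acquisition of a foreign subsidiary by a resident firm (outward FDI) 188.7.)

302.1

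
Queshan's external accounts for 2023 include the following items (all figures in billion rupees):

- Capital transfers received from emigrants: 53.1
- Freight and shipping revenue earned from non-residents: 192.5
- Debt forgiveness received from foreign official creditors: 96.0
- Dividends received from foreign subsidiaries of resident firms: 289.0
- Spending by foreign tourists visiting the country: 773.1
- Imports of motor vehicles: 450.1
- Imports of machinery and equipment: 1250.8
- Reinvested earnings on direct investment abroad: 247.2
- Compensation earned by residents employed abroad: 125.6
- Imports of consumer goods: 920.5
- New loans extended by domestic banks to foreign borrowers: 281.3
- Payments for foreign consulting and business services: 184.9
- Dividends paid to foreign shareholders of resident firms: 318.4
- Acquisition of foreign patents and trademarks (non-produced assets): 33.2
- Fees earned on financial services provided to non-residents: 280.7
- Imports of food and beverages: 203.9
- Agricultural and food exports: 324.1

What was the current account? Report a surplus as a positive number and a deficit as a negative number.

Goods: -920.5 - 203.9 - 1250.8 - 450.1 + 324.1 = -2501.2
Services: -184.9 + 192.5 + 773.1 + 280.7 = 1061.4
Primary income: -318.4 + 247.2 + 125.6 + 289.0 = 343.4
Current account = (-2501.2) + 1061.4 + 343.4 = -1096.4
(Excluded from the current account — capital account: capital transfers received from emigrants 53.1, debt forgiveness received from foreign official creditors 96.0, acquisition of foreign patents and trademarks (non-produced assets) 33.2; financial account: new loans extended by domestic banks to foreign borrowers 281.3.)

-1096.4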